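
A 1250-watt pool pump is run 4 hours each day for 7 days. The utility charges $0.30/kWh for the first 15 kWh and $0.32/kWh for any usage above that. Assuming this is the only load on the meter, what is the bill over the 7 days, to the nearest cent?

$10.90

Runtime = 4 h/day × 7 days = 28 h
Energy = 1.25 kW × 28 h = 35 kWh
Tier 1 (0–15 kWh): 15 × $0.30 = $4.5
Above 15 kWh: 20 × $0.32 = $6.4
Bill = $10.90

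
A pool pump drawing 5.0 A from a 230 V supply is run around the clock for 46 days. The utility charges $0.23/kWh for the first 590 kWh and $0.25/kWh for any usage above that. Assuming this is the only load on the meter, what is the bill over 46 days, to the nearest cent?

$305.60

Power = 5.0 A × 230 V = 1150 W = 1.15 kW
Runtime = 24 h × 46 = 1104 h
Energy = 1.15 kW × 1104 h = 1269.6 kWh
Tier 1 (0–590 kWh): 590 × $0.23 = $135.7
Above 590 kWh: 679.6 × $0.25 = $169.9
Bill = $305.60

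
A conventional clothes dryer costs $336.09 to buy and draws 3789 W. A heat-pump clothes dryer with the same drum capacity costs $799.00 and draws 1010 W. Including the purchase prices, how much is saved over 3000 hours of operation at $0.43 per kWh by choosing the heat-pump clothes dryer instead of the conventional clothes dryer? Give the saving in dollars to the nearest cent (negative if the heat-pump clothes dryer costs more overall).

conventional clothes dryer: $336.09 + (3789/1000) kW × 3000 h × $0.43 = $336.09 + $4887.81 = $5223.9
heat-pump clothes dryer: $799.00 + (1010/1000) kW × 3000 h × $0.43 = $799.00 + $1302.9 = $2101.9
Saving = $5223.9 − $2101.9 = $3122

$3122.00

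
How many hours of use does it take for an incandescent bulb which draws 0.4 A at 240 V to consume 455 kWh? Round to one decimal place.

4739.6 h

Power = 0.4 A × 240 V = 96 W = 0.096 kW
Hours = 455 kWh ÷ 0.096 kW = 4739.6 h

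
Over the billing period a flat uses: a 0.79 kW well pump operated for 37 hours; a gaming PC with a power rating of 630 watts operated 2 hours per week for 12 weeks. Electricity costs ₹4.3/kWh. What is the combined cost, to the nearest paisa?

well pump: 0.79 kW × 37 h = 29.23 kWh
gaming PC: Runtime = 2 h/week × 12 weeks = 24 h
gaming PC: 0.63 kW × 24 h = 15.12 kWh
Total energy = 44.35 kWh
Cost = 44.35 × ₹4.3 = ₹190.71

₹190.71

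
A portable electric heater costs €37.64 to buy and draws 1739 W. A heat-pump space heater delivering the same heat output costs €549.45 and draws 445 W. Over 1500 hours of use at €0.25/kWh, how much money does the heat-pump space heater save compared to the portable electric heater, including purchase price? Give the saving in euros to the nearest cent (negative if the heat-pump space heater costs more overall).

portable electric heater: €37.64 + (1739/1000) kW × 1500 h × €0.25 = €37.64 + €652.125 = €689.765
heat-pump space heater: €549.45 + (445/1000) kW × 1500 h × €0.25 = €549.45 + €166.875 = €716.325
Saving = €689.765 − €716.325 = −€26.56

-€26.56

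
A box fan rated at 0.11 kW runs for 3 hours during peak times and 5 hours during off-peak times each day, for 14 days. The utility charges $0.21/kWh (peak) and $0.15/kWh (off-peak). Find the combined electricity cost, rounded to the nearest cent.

$2.13

Peak energy = 0.11 kW × 3 h × 14 = 4.62 kWh
Off-peak energy = 0.11 kW × 5 h × 14 = 7.7 kWh
Cost = 4.62 × $0.21 + 7.7 × $0.15 = $0.9702 + $1.155 = $2.13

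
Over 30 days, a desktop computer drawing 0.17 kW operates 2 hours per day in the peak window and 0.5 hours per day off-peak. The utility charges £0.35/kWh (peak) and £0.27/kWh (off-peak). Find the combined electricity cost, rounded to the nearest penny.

Peak energy = 0.17 kW × 2 h × 30 = 10.2 kWh
Off-peak energy = 0.17 kW × 0.5 h × 30 = 2.55 kWh
Cost = 10.2 × £0.35 + 2.55 × £0.27 = £3.57 + £0.6885 = £4.26

£4.26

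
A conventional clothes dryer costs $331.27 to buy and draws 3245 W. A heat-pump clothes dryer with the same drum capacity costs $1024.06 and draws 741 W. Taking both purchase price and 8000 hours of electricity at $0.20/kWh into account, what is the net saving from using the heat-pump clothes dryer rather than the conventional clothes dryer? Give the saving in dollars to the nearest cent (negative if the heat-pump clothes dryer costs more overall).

$3313.61

conventional clothes dryer: $331.27 + (3245/1000) kW × 8000 h × $0.20 = $331.27 + $5192 = $5523.27
heat-pump clothes dryer: $1024.06 + (741/1000) kW × 8000 h × $0.20 = $1024.06 + $1185.6 = $2209.66
Saving = $5523.27 − $2209.66 = $3313.61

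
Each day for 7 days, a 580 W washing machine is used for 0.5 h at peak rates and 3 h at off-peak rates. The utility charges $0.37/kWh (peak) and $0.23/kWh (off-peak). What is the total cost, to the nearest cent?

Peak energy = 0.58 kW × 0.5 h × 7 = 2.03 kWh
Off-peak energy = 0.58 kW × 3 h × 7 = 12.18 kWh
Cost = 2.03 × $0.37 + 12.18 × $0.23 = $0.7511 + $2.8014 = $3.55

$3.55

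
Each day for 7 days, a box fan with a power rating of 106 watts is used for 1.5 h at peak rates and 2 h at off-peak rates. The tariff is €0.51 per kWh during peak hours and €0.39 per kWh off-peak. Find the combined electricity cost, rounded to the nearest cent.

€1.15

Peak energy = 0.106 kW × 1.5 h × 7 = 1.113 kWh
Off-peak energy = 0.106 kW × 2 h × 7 = 1.484 kWh
Cost = 1.113 × €0.51 + 1.484 × €0.39 = €0.56763 + €0.57876 = €1.15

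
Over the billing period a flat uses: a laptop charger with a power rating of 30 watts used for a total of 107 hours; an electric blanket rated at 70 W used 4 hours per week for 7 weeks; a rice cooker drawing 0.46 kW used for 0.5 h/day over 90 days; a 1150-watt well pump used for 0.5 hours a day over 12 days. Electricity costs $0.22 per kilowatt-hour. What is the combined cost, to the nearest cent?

laptop charger: 0.03 kW × 107 h = 3.21 kWh
electric blanket: Runtime = 4 h/week × 7 weeks = 28 h
electric blanket: 0.07 kW × 28 h = 1.96 kWh
rice cooker: Runtime = 0.5 h/day × 90 days = 45 h
rice cooker: 0.46 kW × 45 h = 20.7 kWh
well pump: Runtime = 0.5 h/day × 12 days = 6 h
well pump: 1.15 kW × 6 h = 6.9 kWh
Total energy = 32.77 kWh
Cost = 32.77 × $0.22 = $7.21

$7.21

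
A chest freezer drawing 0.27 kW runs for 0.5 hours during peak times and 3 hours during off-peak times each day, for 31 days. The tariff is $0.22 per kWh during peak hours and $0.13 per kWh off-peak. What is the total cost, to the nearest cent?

$4.19

Peak energy = 0.27 kW × 0.5 h × 31 = 4.185 kWh
Off-peak energy = 0.27 kW × 3 h × 31 = 25.11 kWh
Cost = 4.185 × $0.22 + 25.11 × $0.13 = $0.9207 + $3.2643 = $4.19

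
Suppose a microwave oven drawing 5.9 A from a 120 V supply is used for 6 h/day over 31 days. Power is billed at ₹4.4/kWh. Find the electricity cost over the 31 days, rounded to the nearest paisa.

₹579.43

Power = 5.9 A × 120 V = 708 W = 0.708 kW
Runtime = 6 h/day × 31 days = 186 h
Energy = 0.708 kW × 186 h = 131.688 kWh
Cost = 131.688 kWh × ₹4.4/kWh = ₹579.43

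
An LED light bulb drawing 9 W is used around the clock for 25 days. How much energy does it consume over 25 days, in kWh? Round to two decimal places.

Runtime = 24 h × 25 = 600 h
Energy = 0.009 kW × 600 h = 5.4 kWh

5.40 kWh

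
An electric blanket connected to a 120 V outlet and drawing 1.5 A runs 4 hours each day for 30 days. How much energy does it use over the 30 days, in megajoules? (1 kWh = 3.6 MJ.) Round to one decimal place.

77.8 MJ

Power = 1.5 A × 120 V = 180 W = 0.18 kW
Runtime = 4 h/day × 30 days = 120 h
Energy = 0.18 kW × 120 h = 21.6 kWh
= 21.6 × 3.6 MJ = 77.8 MJ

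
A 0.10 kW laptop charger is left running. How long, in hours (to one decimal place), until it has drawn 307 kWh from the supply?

Hours = 307 kWh ÷ 0.1 kW = 3070.0 h

3070.0 h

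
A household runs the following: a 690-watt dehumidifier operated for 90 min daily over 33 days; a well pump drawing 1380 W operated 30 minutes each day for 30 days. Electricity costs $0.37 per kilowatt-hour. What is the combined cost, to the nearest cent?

$20.30

dehumidifier: Runtime = 90 min × 33 = 2970 min = 49.5 h
dehumidifier: 0.69 kW × 49.5 h = 34.155 kWh
well pump: Runtime = 30 min × 30 = 900 min = 15 h
well pump: 1.38 kW × 15 h = 20.7 kWh
Total energy = 54.855 kWh
Cost = 54.855 × $0.37 = $20.30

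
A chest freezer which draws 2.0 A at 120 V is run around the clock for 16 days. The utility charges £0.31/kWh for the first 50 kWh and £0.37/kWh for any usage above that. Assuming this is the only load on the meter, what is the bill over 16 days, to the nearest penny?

£31.10

Power = 2.0 A × 120 V = 240 W = 0.24 kW
Runtime = 24 h × 16 = 384 h
Energy = 0.24 kW × 384 h = 92.16 kWh
Tier 1 (0–50 kWh): 50 × £0.31 = £15.5
Above 50 kWh: 42.16 × £0.37 = £15.5992
Bill = £31.10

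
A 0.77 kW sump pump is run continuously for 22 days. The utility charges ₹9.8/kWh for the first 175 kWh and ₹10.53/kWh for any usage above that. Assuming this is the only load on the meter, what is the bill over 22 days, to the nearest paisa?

₹4153.33

Runtime = 24 h × 22 = 528 h
Energy = 0.77 kW × 528 h = 406.56 kWh
Tier 1 (0–175 kWh): 175 × ₹9.8 = ₹1715
Above 175 kWh: 231.56 × ₹10.53 = ₹2438.3268
Bill = ₹4153.33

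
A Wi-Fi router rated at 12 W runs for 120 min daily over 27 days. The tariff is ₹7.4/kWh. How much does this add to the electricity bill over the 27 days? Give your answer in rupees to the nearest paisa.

Runtime = 120 min × 27 = 3240 min = 54 h
Energy = 0.012 kW × 54 h = 0.648 kWh
Cost = 0.648 kWh × ₹7.4/kWh = ₹4.80

₹4.80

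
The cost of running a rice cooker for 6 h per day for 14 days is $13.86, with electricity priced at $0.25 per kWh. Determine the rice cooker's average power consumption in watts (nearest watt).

660 W

Energy = $13.86 ÷ $0.25/kWh = 55.44 kWh
Runtime = 6 h/day × 14 days = 84 h
Power = 55.44 kWh ÷ 84 h = 0.66 kW = 660 W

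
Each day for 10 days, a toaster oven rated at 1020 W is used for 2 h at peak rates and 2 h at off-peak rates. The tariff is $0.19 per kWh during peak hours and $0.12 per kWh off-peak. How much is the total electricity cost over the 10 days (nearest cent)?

$6.32

Peak energy = 1.02 kW × 2 h × 10 = 20.4 kWh
Off-peak energy = 1.02 kW × 2 h × 10 = 20.4 kWh
Cost = 20.4 × $0.19 + 20.4 × $0.12 = $3.876 + $2.448 = $6.32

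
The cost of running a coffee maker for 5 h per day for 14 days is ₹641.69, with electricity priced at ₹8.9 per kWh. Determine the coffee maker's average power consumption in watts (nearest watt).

1030 W

Energy = ₹641.69 ÷ ₹8.9/kWh = 72.1 kWh
Runtime = 5 h/day × 14 days = 70 h
Power = 72.1 kWh ÷ 70 h = 1.03 kW = 1030 W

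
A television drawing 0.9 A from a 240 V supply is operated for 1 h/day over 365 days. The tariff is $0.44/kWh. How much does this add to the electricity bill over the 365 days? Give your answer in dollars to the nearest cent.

$34.69

Power = 0.9 A × 240 V = 216 W = 0.216 kW
Runtime = 1 h/day × 365 days = 365 h
Energy = 0.216 kW × 365 h = 78.84 kWh
Cost = 78.84 kWh × $0.44/kWh = $34.69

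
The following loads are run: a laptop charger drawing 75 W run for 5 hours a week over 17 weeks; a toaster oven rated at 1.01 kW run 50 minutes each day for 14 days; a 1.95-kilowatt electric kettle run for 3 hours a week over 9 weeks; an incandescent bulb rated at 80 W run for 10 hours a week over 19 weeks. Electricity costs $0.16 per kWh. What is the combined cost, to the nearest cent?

$13.76

laptop charger: Runtime = 5 h/week × 17 weeks = 85 h
laptop charger: 0.075 kW × 85 h = 6.375 kWh
toaster oven: Runtime = 50 min × 14 = 700 min = 11.666666… h
toaster oven: 1.01 kW × 11.666666… h = 11.783333… kWh
electric kettle: Runtime = 3 h/week × 9 weeks = 27 h
electric kettle: 1.95 kW × 27 h = 52.65 kWh
incandescent bulb: Runtime = 10 h/week × 19 weeks = 190 h
incandescent bulb: 0.08 kW × 190 h = 15.2 kWh
Total energy = 86.008333… kWh
Cost = 86.008333… × $0.16 = $13.76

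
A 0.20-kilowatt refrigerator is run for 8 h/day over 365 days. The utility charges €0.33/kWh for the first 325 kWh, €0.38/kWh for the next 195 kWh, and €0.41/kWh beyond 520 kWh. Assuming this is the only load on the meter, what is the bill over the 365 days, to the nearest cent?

Runtime = 8 h/day × 365 days = 2920 h
Energy = 0.2 kW × 2920 h = 584 kWh
Tier 1 (0–325 kWh): 325 × €0.33 = €107.25
Tier 2 (325–520 kWh): 195 × €0.38 = €74.1
Above 520 kWh: 64 × €0.41 = €26.24
Bill = €207.59

€207.59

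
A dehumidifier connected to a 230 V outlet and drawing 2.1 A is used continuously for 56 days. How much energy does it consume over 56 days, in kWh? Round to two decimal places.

649.15 kWh

Power = 2.1 A × 230 V = 483 W = 0.483 kW
Runtime = 24 h × 56 = 1344 h
Energy = 0.483 kW × 1344 h = 649.152 kWh ≈ 649.15 kWh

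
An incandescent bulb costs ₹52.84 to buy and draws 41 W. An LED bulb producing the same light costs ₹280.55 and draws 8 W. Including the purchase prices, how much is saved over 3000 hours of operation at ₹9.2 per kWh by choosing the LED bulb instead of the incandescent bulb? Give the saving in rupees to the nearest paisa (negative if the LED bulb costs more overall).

incandescent bulb: ₹52.84 + (41/1000) kW × 3000 h × ₹9.2 = ₹52.84 + ₹1131.6 = ₹1184.44
LED bulb: ₹280.55 + (8/1000) kW × 3000 h × ₹9.2 = ₹280.55 + ₹220.8 = ₹501.35
Saving = ₹1184.44 − ₹501.35 = ₹683.09

₹683.09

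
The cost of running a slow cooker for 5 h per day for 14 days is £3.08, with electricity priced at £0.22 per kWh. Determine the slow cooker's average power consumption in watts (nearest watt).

200 W

Energy = £3.08 ÷ £0.22/kWh = 14 kWh
Runtime = 5 h/day × 14 days = 70 h
Power = 14 kWh ÷ 70 h = 0.2 kW = 200 W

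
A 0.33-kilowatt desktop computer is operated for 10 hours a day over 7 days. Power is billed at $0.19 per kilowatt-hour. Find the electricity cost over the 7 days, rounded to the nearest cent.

Runtime = 10 h/day × 7 days = 70 h
Energy = 0.33 kW × 70 h = 23.1 kWh
Cost = 23.1 kWh × $0.19/kWh = $4.39

$4.39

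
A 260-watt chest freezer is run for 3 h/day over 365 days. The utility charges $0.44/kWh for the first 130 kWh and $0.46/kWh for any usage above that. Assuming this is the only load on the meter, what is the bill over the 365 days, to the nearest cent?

$128.36

Runtime = 3 h/day × 365 days = 1095 h
Energy = 0.26 kW × 1095 h = 284.7 kWh
Tier 1 (0–130 kWh): 130 × $0.44 = $57.2
Above 130 kWh: 154.7 × $0.46 = $71.162
Bill = $128.36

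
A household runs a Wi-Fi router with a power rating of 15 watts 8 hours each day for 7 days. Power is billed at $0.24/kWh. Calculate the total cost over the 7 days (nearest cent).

$0.20

Runtime = 8 h/day × 7 days = 56 h
Energy = 0.015 kW × 56 h = 0.84 kWh
Cost = 0.84 kWh × $0.24/kWh = $0.20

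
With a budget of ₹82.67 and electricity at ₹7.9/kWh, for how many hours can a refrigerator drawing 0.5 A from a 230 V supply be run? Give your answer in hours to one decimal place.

91.0 h

Power = 0.5 A × 230 V = 115 W = 0.115 kW
Energy available = ₹82.67 ÷ ₹7.9/kWh = 10.4646 kWh
Hours = 10.4646 kWh ÷ 0.115 kW = 91.0 h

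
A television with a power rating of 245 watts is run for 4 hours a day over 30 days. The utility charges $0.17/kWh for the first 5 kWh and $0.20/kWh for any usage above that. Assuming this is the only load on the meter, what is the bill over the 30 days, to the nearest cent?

Runtime = 4 h/day × 30 days = 120 h
Energy = 0.245 kW × 120 h = 29.4 kWh
Tier 1 (0–5 kWh): 5 × $0.17 = $0.85
Above 5 kWh: 24.4 × $0.20 = $4.88
Bill = $5.73

$5.73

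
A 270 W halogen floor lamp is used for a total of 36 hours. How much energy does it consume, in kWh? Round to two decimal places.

Energy = 0.27 kW × 36 h = 9.72 kWh

9.72 kWh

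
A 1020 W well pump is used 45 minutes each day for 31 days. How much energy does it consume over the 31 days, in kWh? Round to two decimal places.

Runtime = 45 min × 31 = 1395 min = 23.25 h
Energy = 1.02 kW × 23.25 h = 23.715 kWh ≈ 23.72 kWh

23.72 kWh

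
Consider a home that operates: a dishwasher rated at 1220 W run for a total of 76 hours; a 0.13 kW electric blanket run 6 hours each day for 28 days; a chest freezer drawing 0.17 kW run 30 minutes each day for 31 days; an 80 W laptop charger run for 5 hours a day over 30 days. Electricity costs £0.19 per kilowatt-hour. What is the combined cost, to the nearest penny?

dishwasher: 1.22 kW × 76 h = 92.72 kWh
electric blanket: Runtime = 6 h/day × 28 days = 168 h
electric blanket: 0.13 kW × 168 h = 21.84 kWh
chest freezer: Runtime = 30 min × 31 = 930 min = 15.5 h
chest freezer: 0.17 kW × 15.5 h = 2.635 kWh
laptop charger: Runtime = 5 h/day × 30 days = 150 h
laptop charger: 0.08 kW × 150 h = 12 kWh
Total energy = 129.195 kWh
Cost = 129.195 × £0.19 = £24.55

£24.55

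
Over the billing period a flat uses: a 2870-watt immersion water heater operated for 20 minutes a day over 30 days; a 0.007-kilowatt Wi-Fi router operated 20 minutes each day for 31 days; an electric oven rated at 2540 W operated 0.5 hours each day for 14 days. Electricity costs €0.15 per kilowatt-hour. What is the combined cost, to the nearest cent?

immersion water heater: Runtime = 20 min × 30 = 600 min = 10 h
immersion water heater: 2.87 kW × 10 h = 28.7 kWh
Wi-Fi router: Runtime = 20 min × 31 = 620 min = 10.333333… h
Wi-Fi router: 0.007 kW × 10.333333… h = 0.072333… kWh
electric oven: Runtime = 0.5 h/day × 14 days = 7 h
electric oven: 2.54 kW × 7 h = 17.78 kWh
Total energy = 46.552333… kWh
Cost = 46.552333… × €0.15 = €6.98

€6.98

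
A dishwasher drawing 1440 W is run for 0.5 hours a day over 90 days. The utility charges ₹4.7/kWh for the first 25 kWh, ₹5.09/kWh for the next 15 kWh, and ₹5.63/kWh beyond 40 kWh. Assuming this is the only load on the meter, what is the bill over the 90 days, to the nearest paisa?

₹333.47

Runtime = 0.5 h/day × 90 days = 45 h
Energy = 1.44 kW × 45 h = 64.8 kWh
Tier 1 (0–25 kWh): 25 × ₹4.7 = ₹117.5
Tier 2 (25–40 kWh): 15 × ₹5.09 = ₹76.35
Above 40 kWh: 24.8 × ₹5.63 = ₹139.624
Bill = ₹333.47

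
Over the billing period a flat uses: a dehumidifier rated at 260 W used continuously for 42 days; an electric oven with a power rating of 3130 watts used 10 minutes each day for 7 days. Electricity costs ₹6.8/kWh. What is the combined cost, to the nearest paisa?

₹1806.98

dehumidifier: Runtime = 24 h × 42 = 1008 h
dehumidifier: 0.26 kW × 1008 h = 262.08 kWh
electric oven: Runtime = 10 min × 7 = 70 min = 1.166666… h
electric oven: 3.13 kW × 1.166666… h = 3.651666… kWh
Total energy = 265.731666… kWh
Cost = 265.731666… × ₹6.8 = ₹1806.98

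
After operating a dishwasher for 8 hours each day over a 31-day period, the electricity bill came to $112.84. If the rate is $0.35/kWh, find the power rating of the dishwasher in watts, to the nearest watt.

Energy = $112.84 ÷ $0.35/kWh = 322.4 kWh
Runtime = 8 h/day × 31 days = 248 h
Power = 322.4 kWh ÷ 248 h = 1.3 kW = 1300 W

1300 W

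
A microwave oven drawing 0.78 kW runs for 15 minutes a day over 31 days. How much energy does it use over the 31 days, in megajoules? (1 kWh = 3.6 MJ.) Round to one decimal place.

Runtime = 15 min × 31 = 465 min = 7.75 h
Energy = 0.78 kW × 7.75 h = 6.045 kWh
= 6.045 × 3.6 MJ = 21.8 MJ

21.8 MJ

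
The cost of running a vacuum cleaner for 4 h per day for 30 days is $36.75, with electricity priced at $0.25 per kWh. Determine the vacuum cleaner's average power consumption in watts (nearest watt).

Energy = $36.75 ÷ $0.25/kWh = 147 kWh
Runtime = 4 h/day × 30 days = 120 h
Power = 147 kWh ÷ 120 h = 1.225 kW = 1225 W

1225 W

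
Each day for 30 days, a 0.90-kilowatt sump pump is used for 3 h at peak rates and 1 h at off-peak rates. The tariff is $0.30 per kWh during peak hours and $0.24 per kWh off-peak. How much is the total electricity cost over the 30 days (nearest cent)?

Peak energy = 0.9 kW × 3 h × 30 = 81 kWh
Off-peak energy = 0.9 kW × 1 h × 30 = 27 kWh
Cost = 81 × $0.30 + 27 × $0.24 = $24.3 + $6.48 = $30.78

$30.78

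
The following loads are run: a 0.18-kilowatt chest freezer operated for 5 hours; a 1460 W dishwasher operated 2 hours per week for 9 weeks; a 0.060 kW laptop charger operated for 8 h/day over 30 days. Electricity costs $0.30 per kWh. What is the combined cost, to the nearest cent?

$12.47

chest freezer: 0.18 kW × 5 h = 0.9 kWh
dishwasher: Runtime = 2 h/week × 9 weeks = 18 h
dishwasher: 1.46 kW × 18 h = 26.28 kWh
laptop charger: Runtime = 8 h/day × 30 days = 240 h
laptop charger: 0.06 kW × 240 h = 14.4 kWh
Total energy = 41.58 kWh
Cost = 41.58 × $0.30 = $12.47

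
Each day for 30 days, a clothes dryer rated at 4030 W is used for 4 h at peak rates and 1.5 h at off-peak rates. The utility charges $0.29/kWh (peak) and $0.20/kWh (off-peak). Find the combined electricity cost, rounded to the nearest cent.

$176.51

Peak energy = 4.03 kW × 4 h × 30 = 483.6 kWh
Off-peak energy = 4.03 kW × 1.5 h × 30 = 181.35 kWh
Cost = 483.6 × $0.29 + 181.35 × $0.20 = $140.244 + $36.27 = $176.51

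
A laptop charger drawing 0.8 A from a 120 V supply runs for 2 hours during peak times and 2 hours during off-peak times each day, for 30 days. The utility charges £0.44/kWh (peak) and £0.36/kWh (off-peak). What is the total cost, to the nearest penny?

£4.61

Power = 0.8 A × 120 V = 96 W = 0.096 kW
Peak energy = 0.096 kW × 2 h × 30 = 5.76 kWh
Off-peak energy = 0.096 kW × 2 h × 30 = 5.76 kWh
Cost = 5.76 × £0.44 + 5.76 × £0.36 = £2.5344 + £2.0736 = £4.61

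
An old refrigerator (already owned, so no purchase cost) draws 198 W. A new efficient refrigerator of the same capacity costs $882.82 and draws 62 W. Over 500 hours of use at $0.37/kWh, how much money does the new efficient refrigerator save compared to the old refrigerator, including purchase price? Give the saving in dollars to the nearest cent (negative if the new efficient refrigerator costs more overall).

-$857.66

old refrigerator: $0.00 + (198/1000) kW × 500 h × $0.37 = $0.00 + $36.63 = $36.63
new efficient refrigerator: $882.82 + (62/1000) kW × 500 h × $0.37 = $882.82 + $11.47 = $894.29
Saving = $36.63 − $894.29 = −$857.66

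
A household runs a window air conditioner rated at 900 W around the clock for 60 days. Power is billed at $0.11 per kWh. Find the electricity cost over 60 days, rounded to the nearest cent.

Runtime = 24 h × 60 = 1440 h
Energy = 0.9 kW × 1440 h = 1296 kWh
Cost = 1296 kWh × $0.11/kWh = $142.56

$142.56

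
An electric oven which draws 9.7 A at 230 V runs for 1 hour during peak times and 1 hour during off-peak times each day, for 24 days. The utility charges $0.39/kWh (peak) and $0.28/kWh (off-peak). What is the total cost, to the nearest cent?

$35.87

Power = 9.7 A × 230 V = 2231 W = 2.231 kW
Peak energy = 2.231 kW × 1 h × 24 = 53.544 kWh
Off-peak energy = 2.231 kW × 1 h × 24 = 53.544 kWh
Cost = 53.544 × $0.39 + 53.544 × $0.28 = $20.88216 + $14.99232 = $35.87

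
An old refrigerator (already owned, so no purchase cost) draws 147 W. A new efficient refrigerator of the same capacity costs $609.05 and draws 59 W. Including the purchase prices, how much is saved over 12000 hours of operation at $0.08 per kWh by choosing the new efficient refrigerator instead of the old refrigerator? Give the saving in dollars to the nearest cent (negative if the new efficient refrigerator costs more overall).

old refrigerator: $0.00 + (147/1000) kW × 12000 h × $0.08 = $0.00 + $141.12 = $141.12
new efficient refrigerator: $609.05 + (59/1000) kW × 12000 h × $0.08 = $609.05 + $56.64 = $665.69
Saving = $141.12 − $665.69 = −$524.57

-$524.57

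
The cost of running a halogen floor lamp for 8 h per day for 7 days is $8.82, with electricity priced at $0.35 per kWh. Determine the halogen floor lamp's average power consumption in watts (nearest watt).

450 W

Energy = $8.82 ÷ $0.35/kWh = 25.2 kWh
Runtime = 8 h/day × 7 days = 56 h
Power = 25.2 kWh ÷ 56 h = 0.45 kW = 450 W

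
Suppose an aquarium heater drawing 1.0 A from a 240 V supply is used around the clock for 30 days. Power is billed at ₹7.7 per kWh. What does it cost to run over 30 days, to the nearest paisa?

₹1330.56

Power = 1.0 A × 240 V = 240 W = 0.24 kW
Runtime = 24 h × 30 = 720 h
Energy = 0.24 kW × 720 h = 172.8 kWh
Cost = 172.8 kWh × ₹7.7/kWh = ₹1330.56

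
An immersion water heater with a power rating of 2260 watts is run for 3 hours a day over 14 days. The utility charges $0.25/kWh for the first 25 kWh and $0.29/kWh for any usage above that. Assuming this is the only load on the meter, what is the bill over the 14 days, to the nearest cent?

Runtime = 3 h/day × 14 days = 42 h
Energy = 2.26 kW × 42 h = 94.92 kWh
Tier 1 (0–25 kWh): 25 × $0.25 = $6.25
Above 25 kWh: 69.92 × $0.29 = $20.2768
Bill = $26.53

$26.53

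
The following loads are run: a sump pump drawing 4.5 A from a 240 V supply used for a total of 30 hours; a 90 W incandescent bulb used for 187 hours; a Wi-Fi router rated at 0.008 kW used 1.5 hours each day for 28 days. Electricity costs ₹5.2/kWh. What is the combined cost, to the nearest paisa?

sump pump: Power = 4.5 A × 240 V = 1080 W = 1.08 kW
sump pump: 1.08 kW × 30 h = 32.4 kWh
incandescent bulb: 0.09 kW × 187 h = 16.83 kWh
Wi-Fi router: Runtime = 1.5 h/day × 28 days = 42 h
Wi-Fi router: 0.008 kW × 42 h = 0.336 kWh
Total energy = 49.566 kWh
Cost = 49.566 × ₹5.2 = ₹257.74

₹257.74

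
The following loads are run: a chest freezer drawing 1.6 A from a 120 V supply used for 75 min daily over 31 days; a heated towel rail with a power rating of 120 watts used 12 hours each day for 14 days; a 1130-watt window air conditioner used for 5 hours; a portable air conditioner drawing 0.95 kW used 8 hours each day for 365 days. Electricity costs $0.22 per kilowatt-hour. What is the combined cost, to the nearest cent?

chest freezer: Power = 1.6 A × 120 V = 192 W = 0.192 kW
chest freezer: Runtime = 75 min × 31 = 2325 min = 38.75 h
chest freezer: 0.192 kW × 38.75 h = 7.44 kWh
heated towel rail: Runtime = 12 h/day × 14 days = 168 h
heated towel rail: 0.12 kW × 168 h = 20.16 kWh
window air conditioner: 1.13 kW × 5 h = 5.65 kWh
portable air conditioner: Runtime = 8 h/day × 365 days = 2920 h
portable air conditioner: 0.95 kW × 2920 h = 2774 kWh
Total energy = 2807.25 kWh
Cost = 2807.25 × $0.22 = $617.60

$617.60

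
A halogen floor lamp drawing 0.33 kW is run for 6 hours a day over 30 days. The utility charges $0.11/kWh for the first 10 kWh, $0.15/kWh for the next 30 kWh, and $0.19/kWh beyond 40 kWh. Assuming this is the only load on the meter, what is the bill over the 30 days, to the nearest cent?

$9.29

Runtime = 6 h/day × 30 days = 180 h
Energy = 0.33 kW × 180 h = 59.4 kWh
Tier 1 (0–10 kWh): 10 × $0.11 = $1.1
Tier 2 (10–40 kWh): 30 × $0.15 = $4.5
Above 40 kWh: 19.4 × $0.19 = $3.686
Bill = $9.29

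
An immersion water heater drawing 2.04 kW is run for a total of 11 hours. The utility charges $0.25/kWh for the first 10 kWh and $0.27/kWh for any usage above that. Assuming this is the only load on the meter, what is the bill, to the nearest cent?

$5.86

Energy = 2.04 kW × 11 h = 22.44 kWh
Tier 1 (0–10 kWh): 10 × $0.25 = $2.5
Above 10 kWh: 12.44 × $0.27 = $3.3588
Bill = $5.86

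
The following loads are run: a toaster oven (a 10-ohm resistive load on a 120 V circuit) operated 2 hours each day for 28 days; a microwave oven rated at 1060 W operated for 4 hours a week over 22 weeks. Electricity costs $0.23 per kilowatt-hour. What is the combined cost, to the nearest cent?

$40.00

toaster oven: Power = V²/R = 120²/10 = 1440 W = 1.44 kW
toaster oven: Runtime = 2 h/day × 28 days = 56 h
toaster oven: 1.44 kW × 56 h = 80.64 kWh
microwave oven: Runtime = 4 h/week × 22 weeks = 88 h
microwave oven: 1.06 kW × 88 h = 93.28 kWh
Total energy = 173.92 kWh
Cost = 173.92 × $0.23 = $40.00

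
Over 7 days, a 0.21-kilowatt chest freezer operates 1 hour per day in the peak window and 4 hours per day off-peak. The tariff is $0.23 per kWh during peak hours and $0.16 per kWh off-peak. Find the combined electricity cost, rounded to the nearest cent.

$1.28

Peak energy = 0.21 kW × 1 h × 7 = 1.47 kWh
Off-peak energy = 0.21 kW × 4 h × 7 = 5.88 kWh
Cost = 1.47 × $0.23 + 5.88 × $0.16 = $0.3381 + $0.9408 = $1.28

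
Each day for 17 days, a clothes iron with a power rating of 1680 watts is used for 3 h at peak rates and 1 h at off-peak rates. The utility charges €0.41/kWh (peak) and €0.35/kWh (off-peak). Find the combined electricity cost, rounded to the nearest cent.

€45.12

Peak energy = 1.68 kW × 3 h × 17 = 85.68 kWh
Off-peak energy = 1.68 kW × 1 h × 17 = 28.56 kWh
Cost = 85.68 × €0.41 + 28.56 × €0.35 = €35.1288 + €9.996 = €45.12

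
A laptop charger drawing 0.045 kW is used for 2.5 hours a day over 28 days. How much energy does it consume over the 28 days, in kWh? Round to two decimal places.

3.15 kWh

Runtime = 2.5 h/day × 28 days = 70 h
Energy = 0.045 kW × 70 h = 3.15 kWh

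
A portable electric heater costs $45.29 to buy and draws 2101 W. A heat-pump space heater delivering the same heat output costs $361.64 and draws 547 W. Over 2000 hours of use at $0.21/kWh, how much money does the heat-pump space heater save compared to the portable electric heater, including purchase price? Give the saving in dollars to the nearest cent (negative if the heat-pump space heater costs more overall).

$336.33

portable electric heater: $45.29 + (2101/1000) kW × 2000 h × $0.21 = $45.29 + $882.42 = $927.71
heat-pump space heater: $361.64 + (547/1000) kW × 2000 h × $0.21 = $361.64 + $229.74 = $591.38
Saving = $927.71 − $591.38 = $336.33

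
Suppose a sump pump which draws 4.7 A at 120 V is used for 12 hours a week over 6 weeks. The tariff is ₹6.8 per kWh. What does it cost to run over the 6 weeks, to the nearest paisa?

Power = 4.7 A × 120 V = 564 W = 0.564 kW
Runtime = 12 h/week × 6 weeks = 72 h
Energy = 0.564 kW × 72 h = 40.608 kWh
Cost = 40.608 kWh × ₹6.8/kWh = ₹276.13

₹276.13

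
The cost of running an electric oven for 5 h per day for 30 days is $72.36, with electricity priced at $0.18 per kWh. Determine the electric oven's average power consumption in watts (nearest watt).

2680 W

Energy = $72.36 ÷ $0.18/kWh = 402 kWh
Runtime = 5 h/day × 30 days = 150 h
Power = 402 kWh ÷ 150 h = 2.68 kW = 2680 W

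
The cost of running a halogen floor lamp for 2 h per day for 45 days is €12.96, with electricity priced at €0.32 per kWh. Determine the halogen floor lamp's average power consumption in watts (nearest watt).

450 W

Energy = €12.96 ÷ €0.32/kWh = 40.5 kWh
Runtime = 2 h/day × 45 days = 90 h
Power = 40.5 kWh ÷ 90 h = 0.45 kW = 450 W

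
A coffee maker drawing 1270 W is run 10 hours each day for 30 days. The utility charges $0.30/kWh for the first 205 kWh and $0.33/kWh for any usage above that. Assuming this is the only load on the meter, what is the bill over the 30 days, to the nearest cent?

$119.58

Runtime = 10 h/day × 30 days = 300 h
Energy = 1.27 kW × 300 h = 381 kWh
Tier 1 (0–205 kWh): 205 × $0.30 = $61.5
Above 205 kWh: 176 × $0.33 = $58.08
Bill = $119.58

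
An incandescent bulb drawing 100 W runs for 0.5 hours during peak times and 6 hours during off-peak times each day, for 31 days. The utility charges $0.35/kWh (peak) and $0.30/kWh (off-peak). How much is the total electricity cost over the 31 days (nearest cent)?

$6.12

Peak energy = 0.1 kW × 0.5 h × 31 = 1.55 kWh
Off-peak energy = 0.1 kW × 6 h × 31 = 18.6 kWh
Cost = 1.55 × $0.35 + 18.6 × $0.30 = $0.5425 + $5.58 = $6.12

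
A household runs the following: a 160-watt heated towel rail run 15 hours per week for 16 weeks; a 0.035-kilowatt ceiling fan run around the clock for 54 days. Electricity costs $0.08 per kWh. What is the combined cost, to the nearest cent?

$6.70

heated towel rail: Runtime = 15 h/week × 16 weeks = 240 h
heated towel rail: 0.16 kW × 240 h = 38.4 kWh
ceiling fan: Runtime = 24 h × 54 = 1296 h
ceiling fan: 0.035 kW × 1296 h = 45.36 kWh
Total energy = 83.76 kWh
Cost = 83.76 × $0.08 = $6.70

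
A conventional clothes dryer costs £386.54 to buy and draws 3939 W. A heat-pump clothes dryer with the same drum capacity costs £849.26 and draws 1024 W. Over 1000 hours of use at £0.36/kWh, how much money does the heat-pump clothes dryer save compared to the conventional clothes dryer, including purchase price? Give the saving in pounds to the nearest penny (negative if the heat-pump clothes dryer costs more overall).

conventional clothes dryer: £386.54 + (3939/1000) kW × 1000 h × £0.36 = £386.54 + £1418.04 = £1804.58
heat-pump clothes dryer: £849.26 + (1024/1000) kW × 1000 h × £0.36 = £849.26 + £368.64 = £1217.9
Saving = £1804.58 − £1217.9 = £586.68

£586.68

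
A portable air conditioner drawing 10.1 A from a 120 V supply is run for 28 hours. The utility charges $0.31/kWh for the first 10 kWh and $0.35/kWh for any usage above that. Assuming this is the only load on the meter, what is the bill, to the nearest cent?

$11.48

Power = 10.1 A × 120 V = 1212 W = 1.212 kW
Energy = 1.212 kW × 28 h = 33.936 kWh
Tier 1 (0–10 kWh): 10 × $0.31 = $3.1
Above 10 kWh: 23.936 × $0.35 = $8.3776
Bill = $11.48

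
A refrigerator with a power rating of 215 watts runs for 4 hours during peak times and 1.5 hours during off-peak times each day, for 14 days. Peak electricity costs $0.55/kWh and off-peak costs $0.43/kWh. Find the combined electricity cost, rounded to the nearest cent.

Peak energy = 0.215 kW × 4 h × 14 = 12.04 kWh
Off-peak energy = 0.215 kW × 1.5 h × 14 = 4.515 kWh
Cost = 12.04 × $0.55 + 4.515 × $0.43 = $6.622 + $1.94145 = $8.56

$8.56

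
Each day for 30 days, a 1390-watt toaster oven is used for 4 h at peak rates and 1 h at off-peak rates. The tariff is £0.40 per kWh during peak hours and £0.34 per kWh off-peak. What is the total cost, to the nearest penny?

£80.90

Peak energy = 1.39 kW × 4 h × 30 = 166.8 kWh
Off-peak energy = 1.39 kW × 1 h × 30 = 41.7 kWh
Cost = 166.8 × £0.40 + 41.7 × £0.34 = £66.72 + £14.178 = £80.90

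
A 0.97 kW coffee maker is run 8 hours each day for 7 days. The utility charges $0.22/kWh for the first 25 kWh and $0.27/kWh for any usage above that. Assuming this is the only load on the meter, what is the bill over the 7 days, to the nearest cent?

Runtime = 8 h/day × 7 days = 56 h
Energy = 0.97 kW × 56 h = 54.32 kWh
Tier 1 (0–25 kWh): 25 × $0.22 = $5.5
Above 25 kWh: 29.32 × $0.27 = $7.9164
Bill = $13.42

$13.42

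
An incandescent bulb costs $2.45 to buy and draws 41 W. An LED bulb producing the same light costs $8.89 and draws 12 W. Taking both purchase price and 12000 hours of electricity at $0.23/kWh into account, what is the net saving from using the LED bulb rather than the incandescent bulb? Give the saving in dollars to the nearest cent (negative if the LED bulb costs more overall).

incandescent bulb: $2.45 + (41/1000) kW × 12000 h × $0.23 = $2.45 + $113.16 = $115.61
LED bulb: $8.89 + (12/1000) kW × 12000 h × $0.23 = $8.89 + $33.12 = $42.01
Saving = $115.61 − $42.01 = $73.6

$73.60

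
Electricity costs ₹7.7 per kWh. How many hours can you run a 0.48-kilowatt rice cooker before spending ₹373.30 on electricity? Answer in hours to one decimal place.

Energy available = ₹373.30 ÷ ₹7.7/kWh = 48.4805 kWh
Hours = 48.4805 kWh ÷ 0.48 kW = 101.0 h

101.0 h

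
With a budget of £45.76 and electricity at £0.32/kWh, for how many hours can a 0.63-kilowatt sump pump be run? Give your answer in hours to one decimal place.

Energy available = £45.76 ÷ £0.32/kWh = 143 kWh
Hours = 143 kWh ÷ 0.63 kW = 227.0 h

227.0 h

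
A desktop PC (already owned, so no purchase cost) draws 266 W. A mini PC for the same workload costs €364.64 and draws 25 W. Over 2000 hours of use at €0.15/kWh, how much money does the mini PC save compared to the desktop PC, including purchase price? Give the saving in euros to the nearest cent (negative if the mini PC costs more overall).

desktop PC: €0.00 + (266/1000) kW × 2000 h × €0.15 = €0.00 + €79.8 = €79.8
mini PC: €364.64 + (25/1000) kW × 2000 h × €0.15 = €364.64 + €7.5 = €372.14
Saving = €79.8 − €372.14 = −€292.34

-€292.34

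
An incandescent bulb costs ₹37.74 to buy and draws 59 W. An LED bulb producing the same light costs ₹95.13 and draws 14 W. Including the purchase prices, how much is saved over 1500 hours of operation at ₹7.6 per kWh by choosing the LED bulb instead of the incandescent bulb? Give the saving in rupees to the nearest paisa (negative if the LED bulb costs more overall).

₹455.61

incandescent bulb: ₹37.74 + (59/1000) kW × 1500 h × ₹7.6 = ₹37.74 + ₹672.6 = ₹710.34
LED bulb: ₹95.13 + (14/1000) kW × 1500 h × ₹7.6 = ₹95.13 + ₹159.6 = ₹254.73
Saving = ₹710.34 − ₹254.73 = ₹455.61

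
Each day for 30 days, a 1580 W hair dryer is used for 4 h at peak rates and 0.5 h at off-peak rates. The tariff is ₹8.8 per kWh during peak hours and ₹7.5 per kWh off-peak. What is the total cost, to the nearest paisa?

₹1846.23

Peak energy = 1.58 kW × 4 h × 30 = 189.6 kWh
Off-peak energy = 1.58 kW × 0.5 h × 30 = 23.7 kWh
Cost = 189.6 × ₹8.8 + 23.7 × ₹7.5 = ₹1668.48 + ₹177.75 = ₹1846.23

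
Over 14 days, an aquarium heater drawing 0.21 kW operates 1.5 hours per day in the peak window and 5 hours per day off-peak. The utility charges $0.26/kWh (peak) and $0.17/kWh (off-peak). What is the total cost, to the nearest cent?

$3.65

Peak energy = 0.21 kW × 1.5 h × 14 = 4.41 kWh
Off-peak energy = 0.21 kW × 5 h × 14 = 14.7 kWh
Cost = 4.41 × $0.26 + 14.7 × $0.17 = $1.1466 + $2.499 = $3.65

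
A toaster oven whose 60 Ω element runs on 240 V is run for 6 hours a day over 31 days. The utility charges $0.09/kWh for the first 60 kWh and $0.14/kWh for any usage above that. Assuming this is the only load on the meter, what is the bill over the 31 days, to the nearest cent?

$22.00

Power = V²/R = 240²/60 = 960 W = 0.96 kW
Runtime = 6 h/day × 31 days = 186 h
Energy = 0.96 kW × 186 h = 178.56 kWh
Tier 1 (0–60 kWh): 60 × $0.09 = $5.4
Above 60 kWh: 118.56 × $0.14 = $16.5984
Bill = $22.00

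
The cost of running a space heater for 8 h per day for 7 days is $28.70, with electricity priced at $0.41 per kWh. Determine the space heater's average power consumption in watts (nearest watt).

Energy = $28.70 ÷ $0.41/kWh = 70 kWh
Runtime = 8 h/day × 7 days = 56 h
Power = 70 kWh ÷ 56 h = 1.25 kW = 1250 W

1250 W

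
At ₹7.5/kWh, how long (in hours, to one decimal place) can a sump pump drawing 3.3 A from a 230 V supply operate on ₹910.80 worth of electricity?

160.0 h

Power = 3.3 A × 230 V = 759 W = 0.759 kW
Energy available = ₹910.80 ÷ ₹7.5/kWh = 121.44 kWh
Hours = 121.44 kWh ÷ 0.759 kW = 160.0 h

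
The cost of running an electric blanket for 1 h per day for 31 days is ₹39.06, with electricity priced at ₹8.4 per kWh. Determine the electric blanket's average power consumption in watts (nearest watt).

150 W

Energy = ₹39.06 ÷ ₹8.4/kWh = 4.65 kWh
Runtime = 1 h/day × 31 days = 31 h
Power = 4.65 kWh ÷ 31 h = 0.15 kW = 150 W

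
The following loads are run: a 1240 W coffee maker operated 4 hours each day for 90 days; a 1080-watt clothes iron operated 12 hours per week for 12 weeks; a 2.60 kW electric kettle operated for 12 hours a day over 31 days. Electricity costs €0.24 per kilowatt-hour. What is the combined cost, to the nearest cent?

€376.59

coffee maker: Runtime = 4 h/day × 90 days = 360 h
coffee maker: 1.24 kW × 360 h = 446.4 kWh
clothes iron: Runtime = 12 h/week × 12 weeks = 144 h
clothes iron: 1.08 kW × 144 h = 155.52 kWh
electric kettle: Runtime = 12 h/day × 31 days = 372 h
electric kettle: 2.6 kW × 372 h = 967.2 kWh
Total energy = 1569.12 kWh
Cost = 1569.12 × €0.24 = €376.59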